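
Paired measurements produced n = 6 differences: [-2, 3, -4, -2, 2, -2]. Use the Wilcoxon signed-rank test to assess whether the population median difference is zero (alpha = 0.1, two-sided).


Step 1: Drop any zero differences (none here) and take |d_i|.
|d| = [2, 3, 4, 2, 2, 2]
Step 2: Midrank |d_i| (ties get averaged ranks).
ranks: |2|->2.5, |3|->5, |4|->6, |2|->2.5, |2|->2.5, |2|->2.5
Step 3: Attach original signs; sum ranks with positive sign and with negative sign.
W+ = 5 + 2.5 = 7.5
W- = 2.5 + 6 + 2.5 + 2.5 = 13.5
(Check: W+ + W- = 21 should equal n(n+1)/2 = 21.)
Step 4: Test statistic W = min(W+, W-) = 7.5.
Step 5: Ties in |d|, so use the tie-corrected normal approximation.
        E[W] = n(n+1)/4 = 6*7/4 = 10.5.
        Tie groups: |d|=2 (t=4); sum(t^3 - t) = 60.
        Var[W] = n(n+1)(2n+1)/24 - sum(t^3-t)/48 = 546/24 - 60/48 = 21.5.
        z = (W - E[W]) / sqrt(Var[W]) = (7.5 - 10.5) / 4.6368 = -0.6470.
        Two-sided p = 2*Phi(z) = 0.517634.
Step 6: alpha = 0.1. fail to reject H0.

W+ = 7.5, W- = 13.5, W = min = 7.5, p = 0.517634, fail to reject H0.


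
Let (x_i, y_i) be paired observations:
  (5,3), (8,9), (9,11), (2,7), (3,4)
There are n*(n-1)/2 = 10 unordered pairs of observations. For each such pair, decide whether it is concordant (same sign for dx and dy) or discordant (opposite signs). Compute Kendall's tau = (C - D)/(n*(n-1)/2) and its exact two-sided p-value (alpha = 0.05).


Step 1: Enumerate the 10 unordered pairs (i,j) with i<j and classify each by sign(x_j-x_i) * sign(y_j-y_i).
  (1,2):dx=+3,dy=+6->C; (1,3):dx=+4,dy=+8->C; (1,4):dx=-3,dy=+4->D; (1,5):dx=-2,dy=+1->D
  (2,3):dx=+1,dy=+2->C; (2,4):dx=-6,dy=-2->C; (2,5):dx=-5,dy=-5->C; (3,4):dx=-7,dy=-4->C
  (3,5):dx=-6,dy=-7->C; (4,5):dx=+1,dy=-3->D
Step 2: C = 7, D = 3, total pairs = 10.
Step 3: tau = (C - D)/(n(n-1)/2) = (7 - 3)/10 = 0.400000.
Step 4: Exact two-sided p-value (enumerate n! = 120 permutations of y under H0): p = 0.483333.
Step 5: alpha = 0.05. fail to reject H0.

tau_b = 0.4000 (C=7, D=3), p = 0.483333, fail to reject H0.


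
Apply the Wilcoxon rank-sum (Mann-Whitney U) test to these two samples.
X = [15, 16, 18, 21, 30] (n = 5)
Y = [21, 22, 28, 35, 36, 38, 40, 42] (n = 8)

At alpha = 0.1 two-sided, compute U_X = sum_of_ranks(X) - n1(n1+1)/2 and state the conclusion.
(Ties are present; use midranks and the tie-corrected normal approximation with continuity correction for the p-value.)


Step 1: Combine and sort all 13 observations; assign midranks.
sorted (value, group): (15,X), (16,X), (18,X), (21,X), (21,Y), (22,Y), (28,Y), (30,X), (35,Y), (36,Y), (38,Y), (40,Y), (42,Y)
ranks: 15->1, 16->2, 18->3, 21->4.5, 21->4.5, 22->6, 28->7, 30->8, 35->9, 36->10, 38->11, 40->12, 42->13
Step 2: Rank sum for X: R1 = 1 + 2 + 3 + 4.5 + 8 = 18.5.
Step 3: U_X = R1 - n1(n1+1)/2 = 18.5 - 5*6/2 = 18.5 - 15 = 3.5.
       U_Y = n1*n2 - U_X = 40 - 3.5 = 36.5.
Step 4: Ties are present, so use the tie-corrected normal approximation (with continuity correction) for the p-value.
Step 5: p-value = 0.019007; compare to alpha = 0.1. reject H0.

U_X = 3.5, p = 0.019007, reject H0 at alpha = 0.1.


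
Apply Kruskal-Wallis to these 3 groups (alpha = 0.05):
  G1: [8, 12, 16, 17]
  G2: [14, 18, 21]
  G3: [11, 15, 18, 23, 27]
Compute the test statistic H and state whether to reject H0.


Step 1: Combine all N = 12 observations and assign midranks.
sorted (value, group, rank): (8,G1,1), (11,G3,2), (12,G1,3), (14,G2,4), (15,G3,5), (16,G1,6), (17,G1,7), (18,G2,8.5), (18,G3,8.5), (21,G2,10), (23,G3,11), (27,G3,12)
Step 2: Sum ranks within each group.
R_1 = 17 (n_1 = 4)
R_2 = 22.5 (n_2 = 3)
R_3 = 38.5 (n_3 = 5)
Step 3: H = 12/(N(N+1)) * sum(R_i^2/n_i) - 3(N+1)
     = 12/(12*13) * (17^2/4 + 22.5^2/3 + 38.5^2/5) - 3*13
     = 0.076923 * 537.45 - 39
     = 2.342308.
Step 4: Ties present; correction factor C = 1 - 6/(12^3 - 12) = 0.996503. Corrected H = 2.342308 / 0.996503 = 2.350526.
Step 5: Under H0, H ~ chi^2(2); p-value = 0.308738.
Step 6: alpha = 0.05. fail to reject H0.

H = 2.3505, df = 2, p = 0.308738, fail to reject H0.


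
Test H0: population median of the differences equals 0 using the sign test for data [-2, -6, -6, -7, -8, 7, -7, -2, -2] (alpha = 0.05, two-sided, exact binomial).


Step 1: Discard zero differences. Original n = 9; n_eff = number of nonzero differences = 9.
Nonzero differences (with sign): -2, -6, -6, -7, -8, +7, -7, -2, -2
Step 2: Count signs: positive = 1, negative = 8.
Step 3: Under H0: P(positive) = 0.5, so the number of positives S ~ Bin(9, 0.5).
Step 4: Two-sided exact p-value = sum of Bin(9,0.5) probabilities at or below the observed probability = 0.039062.
Step 5: alpha = 0.05. reject H0.

n_eff = 9, pos = 1, neg = 8, p = 0.039062, reject H0.


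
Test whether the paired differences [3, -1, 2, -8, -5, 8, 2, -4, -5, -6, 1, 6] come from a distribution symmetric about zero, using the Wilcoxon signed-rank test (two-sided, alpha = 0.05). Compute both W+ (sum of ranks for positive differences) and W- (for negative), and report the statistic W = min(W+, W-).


Step 1: Drop any zero differences (none here) and take |d_i|.
|d| = [3, 1, 2, 8, 5, 8, 2, 4, 5, 6, 1, 6]
Step 2: Midrank |d_i| (ties get averaged ranks).
ranks: |3|->5, |1|->1.5, |2|->3.5, |8|->11.5, |5|->7.5, |8|->11.5, |2|->3.5, |4|->6, |5|->7.5, |6|->9.5, |1|->1.5, |6|->9.5
Step 3: Attach original signs; sum ranks with positive sign and with negative sign.
W+ = 5 + 3.5 + 11.5 + 3.5 + 1.5 + 9.5 = 34.5
W- = 1.5 + 11.5 + 7.5 + 6 + 7.5 + 9.5 = 43.5
(Check: W+ + W- = 78 should equal n(n+1)/2 = 78.)
Step 4: Test statistic W = min(W+, W-) = 34.5.
Step 5: Ties in |d|, so use the tie-corrected normal approximation.
        E[W] = n(n+1)/4 = 12*13/4 = 39.
        Tie groups: |d|=1 (t=2), |d|=2 (t=2), |d|=5 (t=2), |d|=6 (t=2), |d|=8 (t=2); sum(t^3 - t) = 30.
        Var[W] = n(n+1)(2n+1)/24 - sum(t^3-t)/48 = 3900/24 - 30/48 = 161.875.
        z = (W - E[W]) / sqrt(Var[W]) = (34.5 - 39) / 12.7230 = -0.3537.
        Two-sided p = 2*Phi(z) = 0.723571.
Step 6: alpha = 0.05. fail to reject H0.

W+ = 34.5, W- = 43.5, W = min = 34.5, p = 0.723571, fail to reject H0.


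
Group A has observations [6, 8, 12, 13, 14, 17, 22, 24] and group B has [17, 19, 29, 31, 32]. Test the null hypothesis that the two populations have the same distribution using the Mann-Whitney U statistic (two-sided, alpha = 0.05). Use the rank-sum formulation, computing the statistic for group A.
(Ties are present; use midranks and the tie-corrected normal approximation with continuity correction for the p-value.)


Step 1: Combine and sort all 13 observations; assign midranks.
sorted (value, group): (6,X), (8,X), (12,X), (13,X), (14,X), (17,X), (17,Y), (19,Y), (22,X), (24,X), (29,Y), (31,Y), (32,Y)
ranks: 6->1, 8->2, 12->3, 13->4, 14->5, 17->6.5, 17->6.5, 19->8, 22->9, 24->10, 29->11, 31->12, 32->13
Step 2: Rank sum for X: R1 = 1 + 2 + 3 + 4 + 5 + 6.5 + 9 + 10 = 40.5.
Step 3: U_X = R1 - n1(n1+1)/2 = 40.5 - 8*9/2 = 40.5 - 36 = 4.5.
       U_Y = n1*n2 - U_X = 40 - 4.5 = 35.5.
Step 4: Ties are present, so use the tie-corrected normal approximation (with continuity correction) for the p-value.
Step 5: p-value = 0.027892; compare to alpha = 0.05. reject H0.

U_X = 4.5, p = 0.027892, reject H0 at alpha = 0.05.


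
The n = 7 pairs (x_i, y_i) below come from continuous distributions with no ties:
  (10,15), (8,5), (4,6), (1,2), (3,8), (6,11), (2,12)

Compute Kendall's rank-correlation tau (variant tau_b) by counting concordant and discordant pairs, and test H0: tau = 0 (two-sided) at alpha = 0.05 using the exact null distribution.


Step 1: Enumerate the 21 unordered pairs (i,j) with i<j and classify each by sign(x_j-x_i) * sign(y_j-y_i).
  (1,2):dx=-2,dy=-10->C; (1,3):dx=-6,dy=-9->C; (1,4):dx=-9,dy=-13->C; (1,5):dx=-7,dy=-7->C
  (1,6):dx=-4,dy=-4->C; (1,7):dx=-8,dy=-3->C; (2,3):dx=-4,dy=+1->D; (2,4):dx=-7,dy=-3->C
  (2,5):dx=-5,dy=+3->D; (2,6):dx=-2,dy=+6->D; (2,7):dx=-6,dy=+7->D; (3,4):dx=-3,dy=-4->C
  (3,5):dx=-1,dy=+2->D; (3,6):dx=+2,dy=+5->C; (3,7):dx=-2,dy=+6->D; (4,5):dx=+2,dy=+6->C
  (4,6):dx=+5,dy=+9->C; (4,7):dx=+1,dy=+10->C; (5,6):dx=+3,dy=+3->C; (5,7):dx=-1,dy=+4->D
  (6,7):dx=-4,dy=+1->D
Step 2: C = 13, D = 8, total pairs = 21.
Step 3: tau = (C - D)/(n(n-1)/2) = (13 - 8)/21 = 0.238095.
Step 4: Exact two-sided p-value (enumerate n! = 5040 permutations of y under H0): p = 0.561905.
Step 5: alpha = 0.05. fail to reject H0.

tau_b = 0.2381 (C=13, D=8), p = 0.561905, fail to reject H0.


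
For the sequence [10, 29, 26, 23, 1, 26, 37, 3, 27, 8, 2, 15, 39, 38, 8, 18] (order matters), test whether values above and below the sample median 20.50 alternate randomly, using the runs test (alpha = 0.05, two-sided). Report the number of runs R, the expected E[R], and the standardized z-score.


Step 1: Compute median = 20.50; label A = above, B = below.
Labels in order: BAAABAABABBBAABB  (n_A = 8, n_B = 8)
Step 2: Count runs R = 9.
Step 3: Under H0 (random ordering), E[R] = 2*n_A*n_B/(n_A+n_B) + 1 = 2*8*8/16 + 1 = 9.0000.
        Var[R] = 2*n_A*n_B*(2*n_A*n_B - n_A - n_B) / ((n_A+n_B)^2 * (n_A+n_B-1)) = 14336/3840 = 3.7333.
        SD[R] = 1.9322.
Step 4: R = E[R], so z = 0 with no continuity correction.
Step 5: Two-sided p-value via normal approximation = 2*(1 - Phi(|z|)) = 1.000000.
Step 6: alpha = 0.05. fail to reject H0.

R = 9, z = 0.0000, p = 1.000000, fail to reject H0.


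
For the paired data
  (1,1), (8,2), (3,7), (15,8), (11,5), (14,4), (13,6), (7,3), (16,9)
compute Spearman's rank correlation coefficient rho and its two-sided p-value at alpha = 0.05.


Step 1: Rank x and y separately (midranks; no ties here).
rank(x): 1->1, 8->4, 3->2, 15->8, 11->5, 14->7, 13->6, 7->3, 16->9
rank(y): 1->1, 2->2, 7->7, 8->8, 5->5, 4->4, 6->6, 3->3, 9->9
Step 2: d_i = R_x(i) - R_y(i); compute d_i^2.
  (1-1)^2=0, (4-2)^2=4, (2-7)^2=25, (8-8)^2=0, (5-5)^2=0, (7-4)^2=9, (6-6)^2=0, (3-3)^2=0, (9-9)^2=0
sum(d^2) = 38.
Step 3: rho = 1 - 6*38 / (9*(9^2 - 1)) = 1 - 228/720 = 0.683333.
Step 4: Under H0, t = rho * sqrt((n-2)/(1-rho^2)) = 2.4763 ~ t(7).
Step 5: Two-sided p-value from the t-distribution with 7 df = 0.042442.
Step 6: alpha = 0.05. reject H0.

rho = 0.6833, p = 0.042442, reject H0 at alpha = 0.05.


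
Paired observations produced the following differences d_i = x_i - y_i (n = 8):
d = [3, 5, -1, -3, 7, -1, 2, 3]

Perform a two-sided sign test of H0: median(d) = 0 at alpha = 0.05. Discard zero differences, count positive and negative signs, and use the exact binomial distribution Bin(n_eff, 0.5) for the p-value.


Step 1: Discard zero differences. Original n = 8; n_eff = number of nonzero differences = 8.
Nonzero differences (with sign): +3, +5, -1, -3, +7, -1, +2, +3
Step 2: Count signs: positive = 5, negative = 3.
Step 3: Under H0: P(positive) = 0.5, so the number of positives S ~ Bin(8, 0.5).
Step 4: Two-sided exact p-value = sum of Bin(8,0.5) probabilities at or below the observed probability = 0.726562.
Step 5: alpha = 0.05. fail to reject H0.

n_eff = 8, pos = 5, neg = 3, p = 0.726562, fail to reject H0.


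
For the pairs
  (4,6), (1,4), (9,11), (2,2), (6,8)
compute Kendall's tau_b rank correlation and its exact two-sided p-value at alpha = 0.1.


Step 1: Enumerate the 10 unordered pairs (i,j) with i<j and classify each by sign(x_j-x_i) * sign(y_j-y_i).
  (1,2):dx=-3,dy=-2->C; (1,3):dx=+5,dy=+5->C; (1,4):dx=-2,dy=-4->C; (1,5):dx=+2,dy=+2->C
  (2,3):dx=+8,dy=+7->C; (2,4):dx=+1,dy=-2->D; (2,5):dx=+5,dy=+4->C; (3,4):dx=-7,dy=-9->C
  (3,5):dx=-3,dy=-3->C; (4,5):dx=+4,dy=+6->C
Step 2: C = 9, D = 1, total pairs = 10.
Step 3: tau = (C - D)/(n(n-1)/2) = (9 - 1)/10 = 0.800000.
Step 4: Exact two-sided p-value (enumerate n! = 120 permutations of y under H0): p = 0.083333.
Step 5: alpha = 0.1. reject H0.

tau_b = 0.8000 (C=9, D=1), p = 0.083333, reject H0.


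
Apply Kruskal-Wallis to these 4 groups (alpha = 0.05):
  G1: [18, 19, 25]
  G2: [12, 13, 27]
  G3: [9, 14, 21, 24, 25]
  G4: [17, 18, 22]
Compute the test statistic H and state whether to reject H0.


Step 1: Combine all N = 14 observations and assign midranks.
sorted (value, group, rank): (9,G3,1), (12,G2,2), (13,G2,3), (14,G3,4), (17,G4,5), (18,G1,6.5), (18,G4,6.5), (19,G1,8), (21,G3,9), (22,G4,10), (24,G3,11), (25,G1,12.5), (25,G3,12.5), (27,G2,14)
Step 2: Sum ranks within each group.
R_1 = 27 (n_1 = 3)
R_2 = 19 (n_2 = 3)
R_3 = 37.5 (n_3 = 5)
R_4 = 21.5 (n_4 = 3)
Step 3: H = 12/(N(N+1)) * sum(R_i^2/n_i) - 3(N+1)
     = 12/(14*15) * (27^2/3 + 19^2/3 + 37.5^2/5 + 21.5^2/3) - 3*15
     = 0.057143 * 798.667 - 45
     = 0.638095.
Step 4: Ties present; correction factor C = 1 - 12/(14^3 - 14) = 0.995604. Corrected H = 0.638095 / 0.995604 = 0.640912.
Step 5: Under H0, H ~ chi^2(3); p-value = 0.887006.
Step 6: alpha = 0.05. fail to reject H0.

H = 0.6409, df = 3, p = 0.887006, fail to reject H0.


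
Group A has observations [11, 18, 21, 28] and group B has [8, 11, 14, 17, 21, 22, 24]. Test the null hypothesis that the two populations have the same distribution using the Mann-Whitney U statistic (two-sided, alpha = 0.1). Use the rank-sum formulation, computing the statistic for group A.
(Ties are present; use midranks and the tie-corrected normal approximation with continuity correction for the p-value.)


Step 1: Combine and sort all 11 observations; assign midranks.
sorted (value, group): (8,Y), (11,X), (11,Y), (14,Y), (17,Y), (18,X), (21,X), (21,Y), (22,Y), (24,Y), (28,X)
ranks: 8->1, 11->2.5, 11->2.5, 14->4, 17->5, 18->6, 21->7.5, 21->7.5, 22->9, 24->10, 28->11
Step 2: Rank sum for X: R1 = 2.5 + 6 + 7.5 + 11 = 27.
Step 3: U_X = R1 - n1(n1+1)/2 = 27 - 4*5/2 = 27 - 10 = 17.
       U_Y = n1*n2 - U_X = 28 - 17 = 11.
Step 4: Ties are present, so use the tie-corrected normal approximation (with continuity correction) for the p-value.
Step 5: p-value = 0.635059; compare to alpha = 0.1. fail to reject H0.

U_X = 17, p = 0.635059, fail to reject H0 at alpha = 0.1.


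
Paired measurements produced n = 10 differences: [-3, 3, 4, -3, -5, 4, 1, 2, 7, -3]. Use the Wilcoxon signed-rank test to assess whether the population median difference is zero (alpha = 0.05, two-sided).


Step 1: Drop any zero differences (none here) and take |d_i|.
|d| = [3, 3, 4, 3, 5, 4, 1, 2, 7, 3]
Step 2: Midrank |d_i| (ties get averaged ranks).
ranks: |3|->4.5, |3|->4.5, |4|->7.5, |3|->4.5, |5|->9, |4|->7.5, |1|->1, |2|->2, |7|->10, |3|->4.5
Step 3: Attach original signs; sum ranks with positive sign and with negative sign.
W+ = 4.5 + 7.5 + 7.5 + 1 + 2 + 10 = 32.5
W- = 4.5 + 4.5 + 9 + 4.5 = 22.5
(Check: W+ + W- = 55 should equal n(n+1)/2 = 55.)
Step 4: Test statistic W = min(W+, W-) = 22.5.
Step 5: Ties in |d|, so use the tie-corrected normal approximation.
        E[W] = n(n+1)/4 = 10*11/4 = 27.5.
        Tie groups: |d|=3 (t=4), |d|=4 (t=2); sum(t^3 - t) = 66.
        Var[W] = n(n+1)(2n+1)/24 - sum(t^3-t)/48 = 2310/24 - 66/48 = 94.875.
        z = (W - E[W]) / sqrt(Var[W]) = (22.5 - 27.5) / 9.7404 = -0.5133.
        Two-sided p = 2*Phi(z) = 0.607723.
Step 6: alpha = 0.05. fail to reject H0.

W+ = 32.5, W- = 22.5, W = min = 22.5, p = 0.607723, fail to reject H0.


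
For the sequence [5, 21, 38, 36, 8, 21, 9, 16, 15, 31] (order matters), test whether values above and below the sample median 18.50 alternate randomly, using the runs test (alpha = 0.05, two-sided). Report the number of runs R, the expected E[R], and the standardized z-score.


Step 1: Compute median = 18.50; label A = above, B = below.
Labels in order: BAAABABBBA  (n_A = 5, n_B = 5)
Step 2: Count runs R = 6.
Step 3: Under H0 (random ordering), E[R] = 2*n_A*n_B/(n_A+n_B) + 1 = 2*5*5/10 + 1 = 6.0000.
        Var[R] = 2*n_A*n_B*(2*n_A*n_B - n_A - n_B) / ((n_A+n_B)^2 * (n_A+n_B-1)) = 2000/900 = 2.2222.
        SD[R] = 1.4907.
Step 4: R = E[R], so z = 0 with no continuity correction.
Step 5: Two-sided p-value via normal approximation = 2*(1 - Phi(|z|)) = 1.000000.
Step 6: alpha = 0.05. fail to reject H0.

R = 6, z = 0.0000, p = 1.000000, fail to reject H0.


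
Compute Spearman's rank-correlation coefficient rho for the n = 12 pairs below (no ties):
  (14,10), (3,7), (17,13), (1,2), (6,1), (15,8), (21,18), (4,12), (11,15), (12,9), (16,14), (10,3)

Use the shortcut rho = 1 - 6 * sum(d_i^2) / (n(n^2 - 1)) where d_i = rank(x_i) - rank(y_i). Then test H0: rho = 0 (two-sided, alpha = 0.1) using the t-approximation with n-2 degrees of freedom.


Step 1: Rank x and y separately (midranks; no ties here).
rank(x): 14->8, 3->2, 17->11, 1->1, 6->4, 15->9, 21->12, 4->3, 11->6, 12->7, 16->10, 10->5
rank(y): 10->7, 7->4, 13->9, 2->2, 1->1, 8->5, 18->12, 12->8, 15->11, 9->6, 14->10, 3->3
Step 2: d_i = R_x(i) - R_y(i); compute d_i^2.
  (8-7)^2=1, (2-4)^2=4, (11-9)^2=4, (1-2)^2=1, (4-1)^2=9, (9-5)^2=16, (12-12)^2=0, (3-8)^2=25, (6-11)^2=25, (7-6)^2=1, (10-10)^2=0, (5-3)^2=4
sum(d^2) = 90.
Step 3: rho = 1 - 6*90 / (12*(12^2 - 1)) = 1 - 540/1716 = 0.685315.
Step 4: Under H0, t = rho * sqrt((n-2)/(1-rho^2)) = 2.9759 ~ t(10).
Step 5: Two-sided p-value from the t-distribution with 10 df = 0.013906.
Step 6: alpha = 0.1. reject H0.

rho = 0.6853, p = 0.013906, reject H0 at alpha = 0.1.


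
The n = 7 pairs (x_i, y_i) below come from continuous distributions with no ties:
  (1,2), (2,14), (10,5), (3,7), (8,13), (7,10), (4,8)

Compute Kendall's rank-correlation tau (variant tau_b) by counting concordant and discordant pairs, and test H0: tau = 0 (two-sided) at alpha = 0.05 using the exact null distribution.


Step 1: Enumerate the 21 unordered pairs (i,j) with i<j and classify each by sign(x_j-x_i) * sign(y_j-y_i).
  (1,2):dx=+1,dy=+12->C; (1,3):dx=+9,dy=+3->C; (1,4):dx=+2,dy=+5->C; (1,5):dx=+7,dy=+11->C
  (1,6):dx=+6,dy=+8->C; (1,7):dx=+3,dy=+6->C; (2,3):dx=+8,dy=-9->D; (2,4):dx=+1,dy=-7->D
  (2,5):dx=+6,dy=-1->D; (2,6):dx=+5,dy=-4->D; (2,7):dx=+2,dy=-6->D; (3,4):dx=-7,dy=+2->D
  (3,5):dx=-2,dy=+8->D; (3,6):dx=-3,dy=+5->D; (3,7):dx=-6,dy=+3->D; (4,5):dx=+5,dy=+6->C
  (4,6):dx=+4,dy=+3->C; (4,7):dx=+1,dy=+1->C; (5,6):dx=-1,dy=-3->C; (5,7):dx=-4,dy=-5->C
  (6,7):dx=-3,dy=-2->C
Step 2: C = 12, D = 9, total pairs = 21.
Step 3: tau = (C - D)/(n(n-1)/2) = (12 - 9)/21 = 0.142857.
Step 4: Exact two-sided p-value (enumerate n! = 5040 permutations of y under H0): p = 0.772619.
Step 5: alpha = 0.05. fail to reject H0.

tau_b = 0.1429 (C=12, D=9), p = 0.772619, fail to reject H0.


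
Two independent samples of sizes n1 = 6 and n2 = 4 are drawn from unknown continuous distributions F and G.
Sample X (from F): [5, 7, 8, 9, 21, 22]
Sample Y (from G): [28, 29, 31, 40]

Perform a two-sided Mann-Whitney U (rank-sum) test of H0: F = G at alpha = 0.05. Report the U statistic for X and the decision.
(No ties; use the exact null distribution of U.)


Step 1: Combine and sort all 10 observations; assign midranks.
sorted (value, group): (5,X), (7,X), (8,X), (9,X), (21,X), (22,X), (28,Y), (29,Y), (31,Y), (40,Y)
ranks: 5->1, 7->2, 8->3, 9->4, 21->5, 22->6, 28->7, 29->8, 31->9, 40->10
Step 2: Rank sum for X: R1 = 1 + 2 + 3 + 4 + 5 + 6 = 21.
Step 3: U_X = R1 - n1(n1+1)/2 = 21 - 6*7/2 = 21 - 21 = 0.
       U_Y = n1*n2 - U_X = 24 - 0 = 24.
Step 4: No ties, so the exact null distribution of U (based on enumerating the C(10,6) = 210 equally likely rank assignments) gives the two-sided p-value.
Step 5: p-value = 0.009524; compare to alpha = 0.05. reject H0.

U_X = 0, p = 0.009524, reject H0 at alpha = 0.05.


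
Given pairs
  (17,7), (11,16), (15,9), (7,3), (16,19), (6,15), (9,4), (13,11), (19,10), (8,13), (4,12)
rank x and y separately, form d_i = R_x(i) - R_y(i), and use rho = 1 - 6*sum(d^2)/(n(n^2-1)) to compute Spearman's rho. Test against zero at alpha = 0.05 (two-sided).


Step 1: Rank x and y separately (midranks; no ties here).
rank(x): 17->10, 11->6, 15->8, 7->3, 16->9, 6->2, 9->5, 13->7, 19->11, 8->4, 4->1
rank(y): 7->3, 16->10, 9->4, 3->1, 19->11, 15->9, 4->2, 11->6, 10->5, 13->8, 12->7
Step 2: d_i = R_x(i) - R_y(i); compute d_i^2.
  (10-3)^2=49, (6-10)^2=16, (8-4)^2=16, (3-1)^2=4, (9-11)^2=4, (2-9)^2=49, (5-2)^2=9, (7-6)^2=1, (11-5)^2=36, (4-8)^2=16, (1-7)^2=36
sum(d^2) = 236.
Step 3: rho = 1 - 6*236 / (11*(11^2 - 1)) = 1 - 1416/1320 = -0.072727.
Step 4: Under H0, t = rho * sqrt((n-2)/(1-rho^2)) = -0.2188 ~ t(9).
Step 5: Two-sided p-value from the t-distribution with 9 df = 0.831716.
Step 6: alpha = 0.05. fail to reject H0.

rho = -0.0727, p = 0.831716, fail to reject H0 at alpha = 0.05.


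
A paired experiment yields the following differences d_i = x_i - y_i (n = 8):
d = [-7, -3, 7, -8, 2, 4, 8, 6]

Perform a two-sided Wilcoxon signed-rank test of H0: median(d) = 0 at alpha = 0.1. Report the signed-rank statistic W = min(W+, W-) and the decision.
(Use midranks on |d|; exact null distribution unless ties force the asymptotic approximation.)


Step 1: Drop any zero differences (none here) and take |d_i|.
|d| = [7, 3, 7, 8, 2, 4, 8, 6]
Step 2: Midrank |d_i| (ties get averaged ranks).
ranks: |7|->5.5, |3|->2, |7|->5.5, |8|->7.5, |2|->1, |4|->3, |8|->7.5, |6|->4
Step 3: Attach original signs; sum ranks with positive sign and with negative sign.
W+ = 5.5 + 1 + 3 + 7.5 + 4 = 21
W- = 5.5 + 2 + 7.5 = 15
(Check: W+ + W- = 36 should equal n(n+1)/2 = 36.)
Step 4: Test statistic W = min(W+, W-) = 15.
Step 5: Ties in |d|, so use the tie-corrected normal approximation.
        E[W] = n(n+1)/4 = 8*9/4 = 18.
        Tie groups: |d|=7 (t=2), |d|=8 (t=2); sum(t^3 - t) = 12.
        Var[W] = n(n+1)(2n+1)/24 - sum(t^3-t)/48 = 1224/24 - 12/48 = 50.75.
        z = (W - E[W]) / sqrt(Var[W]) = (15 - 18) / 7.1239 = -0.4211.
        Two-sided p = 2*Phi(z) = 0.673669.
Step 6: alpha = 0.1. fail to reject H0.

W+ = 21, W- = 15, W = min = 15, p = 0.673669, fail to reject H0.


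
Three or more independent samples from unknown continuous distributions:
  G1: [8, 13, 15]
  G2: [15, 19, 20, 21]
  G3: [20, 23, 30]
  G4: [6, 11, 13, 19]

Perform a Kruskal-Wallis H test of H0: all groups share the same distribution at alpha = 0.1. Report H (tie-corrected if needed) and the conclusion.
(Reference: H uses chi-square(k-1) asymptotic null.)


Step 1: Combine all N = 14 observations and assign midranks.
sorted (value, group, rank): (6,G4,1), (8,G1,2), (11,G4,3), (13,G1,4.5), (13,G4,4.5), (15,G1,6.5), (15,G2,6.5), (19,G2,8.5), (19,G4,8.5), (20,G2,10.5), (20,G3,10.5), (21,G2,12), (23,G3,13), (30,G3,14)
Step 2: Sum ranks within each group.
R_1 = 13 (n_1 = 3)
R_2 = 37.5 (n_2 = 4)
R_3 = 37.5 (n_3 = 3)
R_4 = 17 (n_4 = 4)
Step 3: H = 12/(N(N+1)) * sum(R_i^2/n_i) - 3(N+1)
     = 12/(14*15) * (13^2/3 + 37.5^2/4 + 37.5^2/3 + 17^2/4) - 3*15
     = 0.057143 * 948.896 - 45
     = 9.222619.
Step 4: Ties present; correction factor C = 1 - 24/(14^3 - 14) = 0.991209. Corrected H = 9.222619 / 0.991209 = 9.304416.
Step 5: Under H0, H ~ chi^2(3); p-value = 0.025506.
Step 6: alpha = 0.1. reject H0.

H = 9.3044, df = 3, p = 0.025506, reject H0.


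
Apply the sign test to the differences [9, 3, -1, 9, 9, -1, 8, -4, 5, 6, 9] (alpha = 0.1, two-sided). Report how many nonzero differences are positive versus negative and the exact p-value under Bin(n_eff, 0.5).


Step 1: Discard zero differences. Original n = 11; n_eff = number of nonzero differences = 11.
Nonzero differences (with sign): +9, +3, -1, +9, +9, -1, +8, -4, +5, +6, +9
Step 2: Count signs: positive = 8, negative = 3.
Step 3: Under H0: P(positive) = 0.5, so the number of positives S ~ Bin(11, 0.5).
Step 4: Two-sided exact p-value = sum of Bin(11,0.5) probabilities at or below the observed probability = 0.226562.
Step 5: alpha = 0.1. fail to reject H0.

n_eff = 11, pos = 8, neg = 3, p = 0.226562, fail to reject H0.


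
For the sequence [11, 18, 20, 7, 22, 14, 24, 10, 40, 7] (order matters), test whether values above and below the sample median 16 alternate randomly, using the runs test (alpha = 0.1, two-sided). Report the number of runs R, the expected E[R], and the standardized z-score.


Step 1: Compute median = 16; label A = above, B = below.
Labels in order: BAABABABAB  (n_A = 5, n_B = 5)
Step 2: Count runs R = 9.
Step 3: Under H0 (random ordering), E[R] = 2*n_A*n_B/(n_A+n_B) + 1 = 2*5*5/10 + 1 = 6.0000.
        Var[R] = 2*n_A*n_B*(2*n_A*n_B - n_A - n_B) / ((n_A+n_B)^2 * (n_A+n_B-1)) = 2000/900 = 2.2222.
        SD[R] = 1.4907.
Step 4: Continuity-corrected z = (R - 0.5 - E[R]) / SD[R] = (9 - 0.5 - 6.0000) / 1.4907 = 1.6771.
Step 5: Two-sided p-value via normal approximation = 2*(1 - Phi(|z|)) = 0.093533.
Step 6: alpha = 0.1. reject H0.

R = 9, z = 1.6771, p = 0.093533, reject H0.


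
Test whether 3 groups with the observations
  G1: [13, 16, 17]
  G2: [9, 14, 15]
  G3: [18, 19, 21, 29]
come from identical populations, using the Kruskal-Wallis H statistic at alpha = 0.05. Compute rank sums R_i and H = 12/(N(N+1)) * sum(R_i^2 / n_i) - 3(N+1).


Step 1: Combine all N = 10 observations and assign midranks.
sorted (value, group, rank): (9,G2,1), (13,G1,2), (14,G2,3), (15,G2,4), (16,G1,5), (17,G1,6), (18,G3,7), (19,G3,8), (21,G3,9), (29,G3,10)
Step 2: Sum ranks within each group.
R_1 = 13 (n_1 = 3)
R_2 = 8 (n_2 = 3)
R_3 = 34 (n_3 = 4)
Step 3: H = 12/(N(N+1)) * sum(R_i^2/n_i) - 3(N+1)
     = 12/(10*11) * (13^2/3 + 8^2/3 + 34^2/4) - 3*11
     = 0.109091 * 366.667 - 33
     = 7.000000.
Step 4: No ties, so H is used without correction.
Step 5: Under H0, H ~ chi^2(2); p-value = 0.030197.
Step 6: alpha = 0.05. reject H0.

H = 7.0000, df = 2, p = 0.030197, reject H0.


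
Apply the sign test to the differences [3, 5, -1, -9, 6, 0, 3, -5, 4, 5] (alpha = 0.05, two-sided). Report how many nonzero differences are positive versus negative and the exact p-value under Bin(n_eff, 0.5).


Step 1: Discard zero differences. Original n = 10; n_eff = number of nonzero differences = 9.
Nonzero differences (with sign): +3, +5, -1, -9, +6, +3, -5, +4, +5
Step 2: Count signs: positive = 6, negative = 3.
Step 3: Under H0: P(positive) = 0.5, so the number of positives S ~ Bin(9, 0.5).
Step 4: Two-sided exact p-value = sum of Bin(9,0.5) probabilities at or below the observed probability = 0.507812.
Step 5: alpha = 0.05. fail to reject H0.

n_eff = 9, pos = 6, neg = 3, p = 0.507812, fail to reject H0.


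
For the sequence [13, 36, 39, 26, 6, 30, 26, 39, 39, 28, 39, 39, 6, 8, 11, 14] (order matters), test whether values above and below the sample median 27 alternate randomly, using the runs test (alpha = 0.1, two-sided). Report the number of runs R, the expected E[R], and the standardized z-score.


Step 1: Compute median = 27; label A = above, B = below.
Labels in order: BAABBABAAAAABBBB  (n_A = 8, n_B = 8)
Step 2: Count runs R = 7.
Step 3: Under H0 (random ordering), E[R] = 2*n_A*n_B/(n_A+n_B) + 1 = 2*8*8/16 + 1 = 9.0000.
        Var[R] = 2*n_A*n_B*(2*n_A*n_B - n_A - n_B) / ((n_A+n_B)^2 * (n_A+n_B-1)) = 14336/3840 = 3.7333.
        SD[R] = 1.9322.
Step 4: Continuity-corrected z = (R + 0.5 - E[R]) / SD[R] = (7 + 0.5 - 9.0000) / 1.9322 = -0.7763.
Step 5: Two-sided p-value via normal approximation = 2*(1 - Phi(|z|)) = 0.437558.
Step 6: alpha = 0.1. fail to reject H0.

R = 7, z = -0.7763, p = 0.437558, fail to reject H0.


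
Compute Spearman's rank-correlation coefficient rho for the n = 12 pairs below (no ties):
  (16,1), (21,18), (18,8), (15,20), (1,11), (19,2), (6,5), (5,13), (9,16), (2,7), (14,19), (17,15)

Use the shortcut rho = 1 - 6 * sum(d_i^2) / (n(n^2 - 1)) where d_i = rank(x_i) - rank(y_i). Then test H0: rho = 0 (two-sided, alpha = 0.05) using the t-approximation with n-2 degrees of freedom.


Step 1: Rank x and y separately (midranks; no ties here).
rank(x): 16->8, 21->12, 18->10, 15->7, 1->1, 19->11, 6->4, 5->3, 9->5, 2->2, 14->6, 17->9
rank(y): 1->1, 18->10, 8->5, 20->12, 11->6, 2->2, 5->3, 13->7, 16->9, 7->4, 19->11, 15->8
Step 2: d_i = R_x(i) - R_y(i); compute d_i^2.
  (8-1)^2=49, (12-10)^2=4, (10-5)^2=25, (7-12)^2=25, (1-6)^2=25, (11-2)^2=81, (4-3)^2=1, (3-7)^2=16, (5-9)^2=16, (2-4)^2=4, (6-11)^2=25, (9-8)^2=1
sum(d^2) = 272.
Step 3: rho = 1 - 6*272 / (12*(12^2 - 1)) = 1 - 1632/1716 = 0.048951.
Step 4: Under H0, t = rho * sqrt((n-2)/(1-rho^2)) = 0.1550 ~ t(10).
Step 5: Two-sided p-value from the t-distribution with 10 df = 0.879919.
Step 6: alpha = 0.05. fail to reject H0.

rho = 0.0490, p = 0.879919, fail to reject H0 at alpha = 0.05.


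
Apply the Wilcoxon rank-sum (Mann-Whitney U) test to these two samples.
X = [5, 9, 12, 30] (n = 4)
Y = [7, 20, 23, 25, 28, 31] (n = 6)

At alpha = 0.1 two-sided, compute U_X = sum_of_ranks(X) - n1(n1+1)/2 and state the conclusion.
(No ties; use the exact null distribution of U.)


Step 1: Combine and sort all 10 observations; assign midranks.
sorted (value, group): (5,X), (7,Y), (9,X), (12,X), (20,Y), (23,Y), (25,Y), (28,Y), (30,X), (31,Y)
ranks: 5->1, 7->2, 9->3, 12->4, 20->5, 23->6, 25->7, 28->8, 30->9, 31->10
Step 2: Rank sum for X: R1 = 1 + 3 + 4 + 9 = 17.
Step 3: U_X = R1 - n1(n1+1)/2 = 17 - 4*5/2 = 17 - 10 = 7.
       U_Y = n1*n2 - U_X = 24 - 7 = 17.
Step 4: No ties, so the exact null distribution of U (based on enumerating the C(10,4) = 210 equally likely rank assignments) gives the two-sided p-value.
Step 5: p-value = 0.352381; compare to alpha = 0.1. fail to reject H0.

U_X = 7, p = 0.352381, fail to reject H0 at alpha = 0.1.


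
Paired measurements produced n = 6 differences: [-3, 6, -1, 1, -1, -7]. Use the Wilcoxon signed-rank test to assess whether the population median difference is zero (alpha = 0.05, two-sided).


Step 1: Drop any zero differences (none here) and take |d_i|.
|d| = [3, 6, 1, 1, 1, 7]
Step 2: Midrank |d_i| (ties get averaged ranks).
ranks: |3|->4, |6|->5, |1|->2, |1|->2, |1|->2, |7|->6
Step 3: Attach original signs; sum ranks with positive sign and with negative sign.
W+ = 5 + 2 = 7
W- = 4 + 2 + 2 + 6 = 14
(Check: W+ + W- = 21 should equal n(n+1)/2 = 21.)
Step 4: Test statistic W = min(W+, W-) = 7.
Step 5: Ties in |d|, so use the tie-corrected normal approximation.
        E[W] = n(n+1)/4 = 6*7/4 = 10.5.
        Tie groups: |d|=1 (t=3); sum(t^3 - t) = 24.
        Var[W] = n(n+1)(2n+1)/24 - sum(t^3-t)/48 = 546/24 - 24/48 = 22.25.
        z = (W - E[W]) / sqrt(Var[W]) = (7 - 10.5) / 4.7170 = -0.7420.
        Two-sided p = 2*Phi(z) = 0.458088.
Step 6: alpha = 0.05. fail to reject H0.

W+ = 7, W- = 14, W = min = 7, p = 0.458088, fail to reject H0.


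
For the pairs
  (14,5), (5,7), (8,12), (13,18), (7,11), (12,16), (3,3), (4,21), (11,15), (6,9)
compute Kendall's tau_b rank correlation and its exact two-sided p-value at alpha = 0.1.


Step 1: Enumerate the 45 unordered pairs (i,j) with i<j and classify each by sign(x_j-x_i) * sign(y_j-y_i).
  (1,2):dx=-9,dy=+2->D; (1,3):dx=-6,dy=+7->D; (1,4):dx=-1,dy=+13->D; (1,5):dx=-7,dy=+6->D
  (1,6):dx=-2,dy=+11->D; (1,7):dx=-11,dy=-2->C; (1,8):dx=-10,dy=+16->D; (1,9):dx=-3,dy=+10->D
  (1,10):dx=-8,dy=+4->D; (2,3):dx=+3,dy=+5->C; (2,4):dx=+8,dy=+11->C; (2,5):dx=+2,dy=+4->C
  (2,6):dx=+7,dy=+9->C; (2,7):dx=-2,dy=-4->C; (2,8):dx=-1,dy=+14->D; (2,9):dx=+6,dy=+8->C
  (2,10):dx=+1,dy=+2->C; (3,4):dx=+5,dy=+6->C; (3,5):dx=-1,dy=-1->C; (3,6):dx=+4,dy=+4->C
  (3,7):dx=-5,dy=-9->C; (3,8):dx=-4,dy=+9->D; (3,9):dx=+3,dy=+3->C; (3,10):dx=-2,dy=-3->C
  (4,5):dx=-6,dy=-7->C; (4,6):dx=-1,dy=-2->C; (4,7):dx=-10,dy=-15->C; (4,8):dx=-9,dy=+3->D
  (4,9):dx=-2,dy=-3->C; (4,10):dx=-7,dy=-9->C; (5,6):dx=+5,dy=+5->C; (5,7):dx=-4,dy=-8->C
  (5,8):dx=-3,dy=+10->D; (5,9):dx=+4,dy=+4->C; (5,10):dx=-1,dy=-2->C; (6,7):dx=-9,dy=-13->C
  (6,8):dx=-8,dy=+5->D; (6,9):dx=-1,dy=-1->C; (6,10):dx=-6,dy=-7->C; (7,8):dx=+1,dy=+18->C
  (7,9):dx=+8,dy=+12->C; (7,10):dx=+3,dy=+6->C; (8,9):dx=+7,dy=-6->D; (8,10):dx=+2,dy=-12->D
  (9,10):dx=-5,dy=-6->C
Step 2: C = 30, D = 15, total pairs = 45.
Step 3: tau = (C - D)/(n(n-1)/2) = (30 - 15)/45 = 0.333333.
Step 4: Exact two-sided p-value (enumerate n! = 3628800 permutations of y under H0): p = 0.216373.
Step 5: alpha = 0.1. fail to reject H0.

tau_b = 0.3333 (C=30, D=15), p = 0.216373, fail to reject H0.


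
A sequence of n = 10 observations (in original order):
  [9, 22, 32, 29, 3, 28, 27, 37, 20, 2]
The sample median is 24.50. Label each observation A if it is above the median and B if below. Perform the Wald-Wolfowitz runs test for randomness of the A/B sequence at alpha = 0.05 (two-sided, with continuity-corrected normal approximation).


Step 1: Compute median = 24.50; label A = above, B = below.
Labels in order: BBAABAAABB  (n_A = 5, n_B = 5)
Step 2: Count runs R = 5.
Step 3: Under H0 (random ordering), E[R] = 2*n_A*n_B/(n_A+n_B) + 1 = 2*5*5/10 + 1 = 6.0000.
        Var[R] = 2*n_A*n_B*(2*n_A*n_B - n_A - n_B) / ((n_A+n_B)^2 * (n_A+n_B-1)) = 2000/900 = 2.2222.
        SD[R] = 1.4907.
Step 4: Continuity-corrected z = (R + 0.5 - E[R]) / SD[R] = (5 + 0.5 - 6.0000) / 1.4907 = -0.3354.
Step 5: Two-sided p-value via normal approximation = 2*(1 - Phi(|z|)) = 0.737316.
Step 6: alpha = 0.05. fail to reject H0.

R = 5, z = -0.3354, p = 0.737316, fail to reject H0.


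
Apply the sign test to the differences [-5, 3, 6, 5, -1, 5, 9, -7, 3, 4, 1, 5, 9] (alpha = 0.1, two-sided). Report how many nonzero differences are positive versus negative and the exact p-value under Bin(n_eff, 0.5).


Step 1: Discard zero differences. Original n = 13; n_eff = number of nonzero differences = 13.
Nonzero differences (with sign): -5, +3, +6, +5, -1, +5, +9, -7, +3, +4, +1, +5, +9
Step 2: Count signs: positive = 10, negative = 3.
Step 3: Under H0: P(positive) = 0.5, so the number of positives S ~ Bin(13, 0.5).
Step 4: Two-sided exact p-value = sum of Bin(13,0.5) probabilities at or below the observed probability = 0.092285.
Step 5: alpha = 0.1. reject H0.

n_eff = 13, pos = 10, neg = 3, p = 0.092285, reject H0.


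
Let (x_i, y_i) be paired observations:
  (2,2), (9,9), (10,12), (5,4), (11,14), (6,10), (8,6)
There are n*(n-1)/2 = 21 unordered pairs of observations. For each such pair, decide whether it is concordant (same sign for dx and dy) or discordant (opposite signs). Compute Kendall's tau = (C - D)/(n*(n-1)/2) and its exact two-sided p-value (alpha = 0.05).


Step 1: Enumerate the 21 unordered pairs (i,j) with i<j and classify each by sign(x_j-x_i) * sign(y_j-y_i).
  (1,2):dx=+7,dy=+7->C; (1,3):dx=+8,dy=+10->C; (1,4):dx=+3,dy=+2->C; (1,5):dx=+9,dy=+12->C
  (1,6):dx=+4,dy=+8->C; (1,7):dx=+6,dy=+4->C; (2,3):dx=+1,dy=+3->C; (2,4):dx=-4,dy=-5->C
  (2,5):dx=+2,dy=+5->C; (2,6):dx=-3,dy=+1->D; (2,7):dx=-1,dy=-3->C; (3,4):dx=-5,dy=-8->C
  (3,5):dx=+1,dy=+2->C; (3,6):dx=-4,dy=-2->C; (3,7):dx=-2,dy=-6->C; (4,5):dx=+6,dy=+10->C
  (4,6):dx=+1,dy=+6->C; (4,7):dx=+3,dy=+2->C; (5,6):dx=-5,dy=-4->C; (5,7):dx=-3,dy=-8->C
  (6,7):dx=+2,dy=-4->D
Step 2: C = 19, D = 2, total pairs = 21.
Step 3: tau = (C - D)/(n(n-1)/2) = (19 - 2)/21 = 0.809524.
Step 4: Exact two-sided p-value (enumerate n! = 5040 permutations of y under H0): p = 0.010714.
Step 5: alpha = 0.05. reject H0.

tau_b = 0.8095 (C=19, D=2), p = 0.010714, reject H0.


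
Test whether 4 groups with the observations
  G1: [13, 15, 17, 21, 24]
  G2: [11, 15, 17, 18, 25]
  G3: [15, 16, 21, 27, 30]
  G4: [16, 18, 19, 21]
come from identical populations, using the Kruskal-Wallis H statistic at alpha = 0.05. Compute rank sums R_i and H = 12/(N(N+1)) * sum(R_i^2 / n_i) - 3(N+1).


Step 1: Combine all N = 19 observations and assign midranks.
sorted (value, group, rank): (11,G2,1), (13,G1,2), (15,G1,4), (15,G2,4), (15,G3,4), (16,G3,6.5), (16,G4,6.5), (17,G1,8.5), (17,G2,8.5), (18,G2,10.5), (18,G4,10.5), (19,G4,12), (21,G1,14), (21,G3,14), (21,G4,14), (24,G1,16), (25,G2,17), (27,G3,18), (30,G3,19)
Step 2: Sum ranks within each group.
R_1 = 44.5 (n_1 = 5)
R_2 = 41 (n_2 = 5)
R_3 = 61.5 (n_3 = 5)
R_4 = 43 (n_4 = 4)
Step 3: H = 12/(N(N+1)) * sum(R_i^2/n_i) - 3(N+1)
     = 12/(19*20) * (44.5^2/5 + 41^2/5 + 61.5^2/5 + 43^2/4) - 3*20
     = 0.031579 * 1950.95 - 60
     = 1.608947.
Step 4: Ties present; correction factor C = 1 - 66/(19^3 - 19) = 0.990351. Corrected H = 1.608947 / 0.990351 = 1.624624.
Step 5: Under H0, H ~ chi^2(3); p-value = 0.653820.
Step 6: alpha = 0.05. fail to reject H0.

H = 1.6246, df = 3, p = 0.653820, fail to reject H0.


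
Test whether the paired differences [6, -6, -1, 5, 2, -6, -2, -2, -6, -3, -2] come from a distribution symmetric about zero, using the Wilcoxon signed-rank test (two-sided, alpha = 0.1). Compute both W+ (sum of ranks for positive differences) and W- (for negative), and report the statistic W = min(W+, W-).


Step 1: Drop any zero differences (none here) and take |d_i|.
|d| = [6, 6, 1, 5, 2, 6, 2, 2, 6, 3, 2]
Step 2: Midrank |d_i| (ties get averaged ranks).
ranks: |6|->9.5, |6|->9.5, |1|->1, |5|->7, |2|->3.5, |6|->9.5, |2|->3.5, |2|->3.5, |6|->9.5, |3|->6, |2|->3.5
Step 3: Attach original signs; sum ranks with positive sign and with negative sign.
W+ = 9.5 + 7 + 3.5 = 20
W- = 9.5 + 1 + 9.5 + 3.5 + 3.5 + 9.5 + 6 + 3.5 = 46
(Check: W+ + W- = 66 should equal n(n+1)/2 = 66.)
Step 4: Test statistic W = min(W+, W-) = 20.
Step 5: Ties in |d|, so use the tie-corrected normal approximation.
        E[W] = n(n+1)/4 = 11*12/4 = 33.
        Tie groups: |d|=2 (t=4), |d|=6 (t=4); sum(t^3 - t) = 120.
        Var[W] = n(n+1)(2n+1)/24 - sum(t^3-t)/48 = 3036/24 - 120/48 = 124.
        z = (W - E[W]) / sqrt(Var[W]) = (20 - 33) / 11.1355 = -1.1674.
        Two-sided p = 2*Phi(z) = 0.243035.
Step 6: alpha = 0.1. fail to reject H0.

W+ = 20, W- = 46, W = min = 20, p = 0.243035, fail to reject H0.


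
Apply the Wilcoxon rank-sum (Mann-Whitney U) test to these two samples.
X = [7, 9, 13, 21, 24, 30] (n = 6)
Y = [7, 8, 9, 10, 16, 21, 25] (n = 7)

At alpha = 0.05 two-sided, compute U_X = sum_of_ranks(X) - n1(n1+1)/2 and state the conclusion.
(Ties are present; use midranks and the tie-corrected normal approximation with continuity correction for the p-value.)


Step 1: Combine and sort all 13 observations; assign midranks.
sorted (value, group): (7,X), (7,Y), (8,Y), (9,X), (9,Y), (10,Y), (13,X), (16,Y), (21,X), (21,Y), (24,X), (25,Y), (30,X)
ranks: 7->1.5, 7->1.5, 8->3, 9->4.5, 9->4.5, 10->6, 13->7, 16->8, 21->9.5, 21->9.5, 24->11, 25->12, 30->13
Step 2: Rank sum for X: R1 = 1.5 + 4.5 + 7 + 9.5 + 11 + 13 = 46.5.
Step 3: U_X = R1 - n1(n1+1)/2 = 46.5 - 6*7/2 = 46.5 - 21 = 25.5.
       U_Y = n1*n2 - U_X = 42 - 25.5 = 16.5.
Step 4: Ties are present, so use the tie-corrected normal approximation (with continuity correction) for the p-value.
Step 5: p-value = 0.566104; compare to alpha = 0.05. fail to reject H0.

U_X = 25.5, p = 0.566104, fail to reject H0 at alpha = 0.05.


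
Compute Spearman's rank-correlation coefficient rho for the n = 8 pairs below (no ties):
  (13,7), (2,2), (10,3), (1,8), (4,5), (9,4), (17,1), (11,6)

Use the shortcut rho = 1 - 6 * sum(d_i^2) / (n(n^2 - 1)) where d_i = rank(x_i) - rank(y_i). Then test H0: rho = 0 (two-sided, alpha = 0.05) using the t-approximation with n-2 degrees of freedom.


Step 1: Rank x and y separately (midranks; no ties here).
rank(x): 13->7, 2->2, 10->5, 1->1, 4->3, 9->4, 17->8, 11->6
rank(y): 7->7, 2->2, 3->3, 8->8, 5->5, 4->4, 1->1, 6->6
Step 2: d_i = R_x(i) - R_y(i); compute d_i^2.
  (7-7)^2=0, (2-2)^2=0, (5-3)^2=4, (1-8)^2=49, (3-5)^2=4, (4-4)^2=0, (8-1)^2=49, (6-6)^2=0
sum(d^2) = 106.
Step 3: rho = 1 - 6*106 / (8*(8^2 - 1)) = 1 - 636/504 = -0.261905.
Step 4: Under H0, t = rho * sqrt((n-2)/(1-rho^2)) = -0.6647 ~ t(6).
Step 5: Two-sided p-value from the t-distribution with 6 df = 0.530923.
Step 6: alpha = 0.05. fail to reject H0.

rho = -0.2619, p = 0.530923, fail to reject H0 at alpha = 0.05.


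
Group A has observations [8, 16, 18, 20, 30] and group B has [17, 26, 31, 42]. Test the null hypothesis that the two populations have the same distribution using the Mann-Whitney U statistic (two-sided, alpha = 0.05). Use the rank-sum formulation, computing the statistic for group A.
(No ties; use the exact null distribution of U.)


Step 1: Combine and sort all 9 observations; assign midranks.
sorted (value, group): (8,X), (16,X), (17,Y), (18,X), (20,X), (26,Y), (30,X), (31,Y), (42,Y)
ranks: 8->1, 16->2, 17->3, 18->4, 20->5, 26->6, 30->7, 31->8, 42->9
Step 2: Rank sum for X: R1 = 1 + 2 + 4 + 5 + 7 = 19.
Step 3: U_X = R1 - n1(n1+1)/2 = 19 - 5*6/2 = 19 - 15 = 4.
       U_Y = n1*n2 - U_X = 20 - 4 = 16.
Step 4: No ties, so the exact null distribution of U (based on enumerating the C(9,5) = 126 equally likely rank assignments) gives the two-sided p-value.
Step 5: p-value = 0.190476; compare to alpha = 0.05. fail to reject H0.

U_X = 4, p = 0.190476, fail to reject H0 at alpha = 0.05.


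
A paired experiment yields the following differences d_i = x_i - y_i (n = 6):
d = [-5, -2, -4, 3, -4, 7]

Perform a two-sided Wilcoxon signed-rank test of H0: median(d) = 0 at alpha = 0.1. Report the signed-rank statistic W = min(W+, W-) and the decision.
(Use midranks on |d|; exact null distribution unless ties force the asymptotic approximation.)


Step 1: Drop any zero differences (none here) and take |d_i|.
|d| = [5, 2, 4, 3, 4, 7]
Step 2: Midrank |d_i| (ties get averaged ranks).
ranks: |5|->5, |2|->1, |4|->3.5, |3|->2, |4|->3.5, |7|->6
Step 3: Attach original signs; sum ranks with positive sign and with negative sign.
W+ = 2 + 6 = 8
W- = 5 + 1 + 3.5 + 3.5 = 13
(Check: W+ + W- = 21 should equal n(n+1)/2 = 21.)
Step 4: Test statistic W = min(W+, W-) = 8.
Step 5: Ties in |d|, so use the tie-corrected normal approximation.
        E[W] = n(n+1)/4 = 6*7/4 = 10.5.
        Tie groups: |d|=4 (t=2); sum(t^3 - t) = 6.
        Var[W] = n(n+1)(2n+1)/24 - sum(t^3-t)/48 = 546/24 - 6/48 = 22.625.
        z = (W - E[W]) / sqrt(Var[W]) = (8 - 10.5) / 4.7566 = -0.5256.
        Two-sided p = 2*Phi(z) = 0.599174.
Step 6: alpha = 0.1. fail to reject H0.

W+ = 8, W- = 13, W = min = 8, p = 0.599174, fail to reject H0.
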